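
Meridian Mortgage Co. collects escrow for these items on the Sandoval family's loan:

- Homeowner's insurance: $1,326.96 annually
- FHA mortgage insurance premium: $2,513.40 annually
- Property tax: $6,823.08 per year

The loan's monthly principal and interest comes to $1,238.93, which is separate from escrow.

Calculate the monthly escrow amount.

$888.62

Homeowner's insurance: $1,326.96
FHA mortgage insurance premium: $2,513.40
Property tax: $6,823.08
Yearly total = $1,326.96 + $2,513.40 + $6,823.08 = $10,663.44
Per month = $10,663.44 / 12 = $888.62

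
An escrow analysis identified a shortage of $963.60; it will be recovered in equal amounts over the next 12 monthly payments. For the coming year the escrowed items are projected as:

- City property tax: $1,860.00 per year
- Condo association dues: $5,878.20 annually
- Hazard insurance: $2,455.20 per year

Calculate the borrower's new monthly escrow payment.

City property tax — $1,860.00/yr
Condo association dues — $5,878.20/yr
Hazard insurance — $2,455.20/yr
Combined annual = $1,860.00 + $5,878.20 + $2,455.20 = $10,193.40
Base monthly escrow = $10,193.40 / 12 = $849.45
Shortage per month = $963.60 / 12 = $80.30
New monthly escrow = $849.45 + $80.30 = $929.75

$929.75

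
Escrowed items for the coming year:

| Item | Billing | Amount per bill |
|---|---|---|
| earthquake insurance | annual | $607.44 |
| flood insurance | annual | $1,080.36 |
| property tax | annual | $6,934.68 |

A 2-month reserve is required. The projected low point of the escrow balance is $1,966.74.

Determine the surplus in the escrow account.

Earthquake insurance — $607.44
Flood insurance — $1,080.36
Property tax — $6,934.68
Total annual escrow = $8,622.48
Monthly = $8,622.48 / 12 = $718.54
Cushion = 2 × $718.54 = $1,437.08
Excess over cushion: $1,966.74 − $1,437.08 = $529.66

$529.66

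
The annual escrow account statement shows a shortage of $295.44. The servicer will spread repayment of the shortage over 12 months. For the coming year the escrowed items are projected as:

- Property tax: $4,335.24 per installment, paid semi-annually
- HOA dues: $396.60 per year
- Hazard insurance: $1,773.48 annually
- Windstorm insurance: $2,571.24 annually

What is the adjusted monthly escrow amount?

$1,142.27

Property tax — $4,335.24 × 2 = $8,670.48
HOA dues — $396.60
Hazard insurance — $1,773.48
Windstorm insurance — $2,571.24
Annual escrow total = $8,670.48 + $396.60 + $1,773.48 + $2,571.24 = $13,411.80
Monthly = $13,411.80 / 12 = $1,117.65
Shortage spread = $295.44 / 12 = $24.62/mo
New monthly escrow = $1,117.65 + $24.62 = $1,142.27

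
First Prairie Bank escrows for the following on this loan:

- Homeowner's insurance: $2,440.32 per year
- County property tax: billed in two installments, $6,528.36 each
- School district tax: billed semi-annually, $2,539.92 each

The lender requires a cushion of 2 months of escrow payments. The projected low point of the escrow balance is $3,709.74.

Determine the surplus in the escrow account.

$280.26

Homeowner's insurance — $2,440.32 per year
County property tax — $6,528.36 × 2 = $13,056.72 per year
School district tax — $2,539.92 × 2 = $5,079.84 per year
Combined annual = $20,576.88
Monthly escrow = $20,576.88 ÷ 12 = $1,714.74
Required reserve = 2 × $1,714.74 = $3,429.48
Excess over cushion: $3,709.74 − $3,429.48 = $280.26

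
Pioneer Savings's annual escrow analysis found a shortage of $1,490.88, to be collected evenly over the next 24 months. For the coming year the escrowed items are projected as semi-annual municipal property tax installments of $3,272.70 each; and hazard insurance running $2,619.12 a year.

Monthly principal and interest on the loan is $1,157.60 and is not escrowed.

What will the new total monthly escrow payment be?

Municipal property tax = $3,272.70 × 2 = $6,545.40 per year
Hazard insurance = $2,619.12 per year
Combined annual = $9,164.52
Monthly = $9,164.52 ÷ 12 = $763.71
Monthly shortage recovery: $1,490.88 ÷ 24 = $62.12
Adjusted monthly = $763.71 + $62.12 = $825.83

$825.83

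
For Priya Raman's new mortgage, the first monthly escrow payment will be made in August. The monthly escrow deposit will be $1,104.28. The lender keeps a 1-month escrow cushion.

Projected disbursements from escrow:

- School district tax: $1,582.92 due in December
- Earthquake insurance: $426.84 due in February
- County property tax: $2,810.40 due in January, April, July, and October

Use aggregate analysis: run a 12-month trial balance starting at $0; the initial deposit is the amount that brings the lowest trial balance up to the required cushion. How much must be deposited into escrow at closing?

Cushion = 1 × $1,104.28 = $1,104.28
Trial balance (start $0, +$1,104.28 each month, − disbursements):
  Aug: +$1,104.28 → $1,104.28
  Sep: +$1,104.28 → $2,208.56
  Oct: +$1,104.28 − $2,810.40 → $502.44
  Nov: +$1,104.28 → $1,606.72
  Dec: +$1,104.28 − $1,582.92 → $1,128.08
  Jan: +$1,104.28 − $2,810.40 → -$578.04
  Feb: +$1,104.28 − $426.84 → $99.40
  Mar: +$1,104.28 → $1,203.68
  Apr: +$1,104.28 − $2,810.40 → -$502.44
  May: +$1,104.28 → $601.84
  Jun: +$1,104.28 → $1,706.12
  Jul: +$1,104.28 − $2,810.40 → $0.00
Lowest trial balance = -$578.04 (Jan)
Initial deposit = cushion − low point = $1,104.28 − (-$578.04) = $1,682.32

$1,682.32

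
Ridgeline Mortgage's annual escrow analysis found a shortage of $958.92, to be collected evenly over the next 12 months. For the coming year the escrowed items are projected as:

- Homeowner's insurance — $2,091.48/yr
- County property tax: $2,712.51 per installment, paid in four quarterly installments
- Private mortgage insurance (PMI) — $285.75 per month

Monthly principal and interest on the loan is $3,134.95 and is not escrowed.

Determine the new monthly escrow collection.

$1,444.12

Homeowner's insurance — $2,091.48/yr
County property tax — $2,712.51 × 4 = $10,850.04/yr
Private mortgage insurance (PMI) — $285.75 × 12 = $3,429.00/yr
Total annual escrow = $2,091.48 + $10,850.04 + $3,429.00 = $16,370.52
Per month = $16,370.52 / 12 = $1,364.21
Shortage per month = $958.92 ÷ 12 = $79.91
New monthly escrow = $1,364.21 + $79.91 = $1,444.12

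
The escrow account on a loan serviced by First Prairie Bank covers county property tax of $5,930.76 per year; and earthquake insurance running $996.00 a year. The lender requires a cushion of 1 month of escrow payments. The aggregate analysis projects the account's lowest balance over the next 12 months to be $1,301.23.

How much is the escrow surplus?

$724.00

County property tax = $5,930.76 annually
Earthquake insurance = $996.00 annually
Annual escrow total = $5,930.76 + $996.00 = $6,926.76
Monthly = $6,926.76 ÷ 12 = $577.23
Cushion = 1 × $577.23 = $577.23
Excess over cushion: $1,301.23 − $577.23 = $724.00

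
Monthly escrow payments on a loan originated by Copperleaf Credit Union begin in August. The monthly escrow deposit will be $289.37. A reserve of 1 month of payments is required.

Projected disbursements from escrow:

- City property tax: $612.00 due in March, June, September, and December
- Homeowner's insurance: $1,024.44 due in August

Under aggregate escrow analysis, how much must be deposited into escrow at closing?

$1,347.07

Cushion = 1 × $289.37 = $289.37
Trial balance (start $0, +$289.37 each month, − disbursements):
  Aug: +$289.37 − $1,024.44 → -$735.07
  Sep: +$289.37 − $612.00 → -$1,057.70
  Oct: +$289.37 → -$768.33
  Nov: +$289.37 → -$478.96
  Dec: +$289.37 − $612.00 → -$801.59
  Jan: +$289.37 → -$512.22
  Feb: +$289.37 → -$222.85
  Mar: +$289.37 − $612.00 → -$545.48
  Apr: +$289.37 → -$256.11
  May: +$289.37 → $33.26
  Jun: +$289.37 − $612.00 → -$289.37
  Jul: +$289.37 → $0.00
Lowest trial balance = -$1,057.70 (Sep)
Initial deposit = cushion − low point = $289.37 − (-$1,057.70) = $1,347.07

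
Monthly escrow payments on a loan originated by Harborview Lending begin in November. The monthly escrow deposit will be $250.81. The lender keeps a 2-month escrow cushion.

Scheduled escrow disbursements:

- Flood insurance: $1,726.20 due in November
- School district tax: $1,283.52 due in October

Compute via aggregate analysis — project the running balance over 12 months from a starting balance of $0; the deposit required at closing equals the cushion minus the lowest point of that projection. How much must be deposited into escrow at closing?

$1,977.01

Cushion = 2 × $250.81 = $501.62
Trial balance (start $0, +$250.81 each month, − disbursements):
  Nov: +$250.81 − $1,726.20 → -$1,475.39
  Dec: +$250.81 → -$1,224.58
  Jan: +$250.81 → -$973.77
  Feb: +$250.81 → -$722.96
  Mar: +$250.81 → -$472.15
  Apr: +$250.81 → -$221.34
  May: +$250.81 → $29.47
  Jun: +$250.81 → $280.28
  Jul: +$250.81 → $531.09
  Aug: +$250.81 → $781.90
  Sep: +$250.81 → $1,032.71
  Oct: +$250.81 − $1,283.52 → $0.00
Lowest trial balance = -$1,475.39 (Nov)
Initial deposit = cushion − low point = $501.62 − (-$1,475.39) = $1,977.01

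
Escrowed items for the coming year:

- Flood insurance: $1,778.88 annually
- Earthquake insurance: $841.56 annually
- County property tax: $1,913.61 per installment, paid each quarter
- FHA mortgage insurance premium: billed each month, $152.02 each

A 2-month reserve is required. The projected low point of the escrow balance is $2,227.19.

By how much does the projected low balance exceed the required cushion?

$210.67

Flood insurance — $1,778.88
Earthquake insurance — $841.56
County property tax — $1,913.61 × 4 = $7,654.44
FHA mortgage insurance premium — $152.02 × 12 = $1,824.24
Annual escrow total = $1,778.88 + $841.56 + $7,654.44 + $1,824.24 = $12,099.12
Monthly = $12,099.12 / 12 = $1,008.26
Cushion = 2 × $1,008.26 = $2,016.52
Surplus = $2,227.19 − $2,016.52 = $210.67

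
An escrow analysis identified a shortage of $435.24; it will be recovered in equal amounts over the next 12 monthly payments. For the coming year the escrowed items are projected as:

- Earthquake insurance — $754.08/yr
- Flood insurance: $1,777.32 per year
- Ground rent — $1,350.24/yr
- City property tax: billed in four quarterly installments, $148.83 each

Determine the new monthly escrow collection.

Earthquake insurance = $754.08/yr
Flood insurance = $1,777.32/yr
Ground rent = $1,350.24/yr
City property tax = $148.83 × 4 = $595.32/yr
Annual escrow total = $754.08 + $1,777.32 + $1,350.24 + $595.32 = $4,476.96
Monthly escrow = $4,476.96 ÷ 12 = $373.08
Shortage spread = $435.24 ÷ 12 = $36.27/mo
Adjusted monthly = $373.08 + $36.27 = $409.35

$409.35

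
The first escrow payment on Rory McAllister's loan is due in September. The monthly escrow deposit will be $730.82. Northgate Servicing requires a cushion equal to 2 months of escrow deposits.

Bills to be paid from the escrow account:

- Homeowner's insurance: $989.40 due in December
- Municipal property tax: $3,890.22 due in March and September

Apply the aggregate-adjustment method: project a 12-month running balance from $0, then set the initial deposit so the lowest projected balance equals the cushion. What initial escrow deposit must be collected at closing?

Cushion = 2 × $730.82 = $1,461.64
Trial balance (start $0, +$730.82 each month, − disbursements):
  Sep: +$730.82 − $3,890.22 → -$3,159.40
  Oct: +$730.82 → -$2,428.58
  Nov: +$730.82 → -$1,697.76
  Dec: +$730.82 − $989.40 → -$1,956.34
  Jan: +$730.82 → -$1,225.52
  Feb: +$730.82 → -$494.70
  Mar: +$730.82 − $3,890.22 → -$3,654.10
  Apr: +$730.82 → -$2,923.28
  May: +$730.82 → -$2,192.46
  Jun: +$730.82 → -$1,461.64
  Jul: +$730.82 → -$730.82
  Aug: +$730.82 → $0.00
Lowest trial balance = -$3,654.10 (Mar)
Initial deposit = cushion − low point = $1,461.64 − (-$3,654.10) = $5,115.74

$5,115.74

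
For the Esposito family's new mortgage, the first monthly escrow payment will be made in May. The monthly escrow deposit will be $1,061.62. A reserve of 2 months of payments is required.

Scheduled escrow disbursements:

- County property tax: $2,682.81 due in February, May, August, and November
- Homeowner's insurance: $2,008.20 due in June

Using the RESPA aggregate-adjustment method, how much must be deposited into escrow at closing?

$5,250.58

Cushion = 2 × $1,061.62 = $2,123.24
Trial balance (start $0, +$1,061.62 each month, − disbursements):
  May: +$1,061.62 − $2,682.81 → -$1,621.19
  Jun: +$1,061.62 − $2,008.20 → -$2,567.77
  Jul: +$1,061.62 → -$1,506.15
  Aug: +$1,061.62 − $2,682.81 → -$3,127.34
  Sep: +$1,061.62 → -$2,065.72
  Oct: +$1,061.62 → -$1,004.10
  Nov: +$1,061.62 − $2,682.81 → -$2,625.29
  Dec: +$1,061.62 → -$1,563.67
  Jan: +$1,061.62 → -$502.05
  Feb: +$1,061.62 − $2,682.81 → -$2,123.24
  Mar: +$1,061.62 → -$1,061.62
  Apr: +$1,061.62 → $0.00
Lowest trial balance = -$3,127.34 (Aug)
Initial deposit = cushion − low point = $2,123.24 − (-$3,127.34) = $5,250.58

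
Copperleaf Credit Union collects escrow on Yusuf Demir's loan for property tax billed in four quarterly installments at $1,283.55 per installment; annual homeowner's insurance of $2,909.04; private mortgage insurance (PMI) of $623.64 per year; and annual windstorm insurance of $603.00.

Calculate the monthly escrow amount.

$772.49

Property tax: $1,283.55 × 4 = $5,134.20 per year
Homeowner's insurance: $2,909.04 per year
Private mortgage insurance (PMI): $623.64 per year
Windstorm insurance: $603.00 per year
Total per year = $9,269.88
Base monthly escrow = $9,269.88 ÷ 12 = $772.49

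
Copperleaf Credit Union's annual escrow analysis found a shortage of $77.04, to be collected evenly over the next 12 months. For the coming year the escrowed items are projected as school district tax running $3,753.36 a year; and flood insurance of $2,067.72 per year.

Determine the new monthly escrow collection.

$491.51

School district tax — $3,753.36 per year
Flood insurance — $2,067.72 per year
Annual escrow total = $3,753.36 + $2,067.72 = $5,821.08
Per month = $5,821.08 ÷ 12 = $485.09
Shortage spread = $77.04 ÷ 12 = $6.42/mo
New monthly escrow = $485.09 + $6.42 = $491.51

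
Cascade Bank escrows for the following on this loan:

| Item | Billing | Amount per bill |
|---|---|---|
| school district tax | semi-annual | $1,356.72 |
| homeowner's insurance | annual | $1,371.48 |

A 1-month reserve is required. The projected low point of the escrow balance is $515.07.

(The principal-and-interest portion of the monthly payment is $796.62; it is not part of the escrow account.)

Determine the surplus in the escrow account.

School district tax = $1,356.72 × 2 = $2,713.44
Homeowner's insurance = $1,371.48
Annual escrow total = $4,084.92
Monthly escrow = $4,084.92 / 12 = $340.41
Required cushion = 1 × $340.41 = $340.41
Surplus = $515.07 − $340.41 = $174.66

$174.66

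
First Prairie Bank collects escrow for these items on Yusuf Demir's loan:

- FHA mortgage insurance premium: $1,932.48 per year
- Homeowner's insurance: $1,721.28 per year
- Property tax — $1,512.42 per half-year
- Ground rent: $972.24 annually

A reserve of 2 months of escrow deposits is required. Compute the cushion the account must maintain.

$1,275.14

FHA mortgage insurance premium — $1,932.48 per year
Homeowner's insurance — $1,721.28 per year
Property tax — $1,512.42 × 2 = $3,024.84 per year
Ground rent — $972.24 per year
Yearly total = $1,932.48 + $1,721.28 + $3,024.84 + $972.24 = $7,650.84
Per month = $7,650.84 / 12 = $637.57
Required cushion = 2 × $637.57 = $1,275.14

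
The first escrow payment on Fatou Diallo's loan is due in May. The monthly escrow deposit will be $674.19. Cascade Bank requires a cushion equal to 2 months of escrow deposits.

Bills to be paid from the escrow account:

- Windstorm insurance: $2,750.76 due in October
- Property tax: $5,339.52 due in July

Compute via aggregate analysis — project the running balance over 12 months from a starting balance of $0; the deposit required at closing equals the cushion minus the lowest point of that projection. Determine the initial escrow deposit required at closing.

$5,393.52

Cushion = 2 × $674.19 = $1,348.38
Trial balance (start $0, +$674.19 each month, − disbursements):
  May: +$674.19 → $674.19
  Jun: +$674.19 → $1,348.38
  Jul: +$674.19 − $5,339.52 → -$3,316.95
  Aug: +$674.19 → -$2,642.76
  Sep: +$674.19 → -$1,968.57
  Oct: +$674.19 − $2,750.76 → -$4,045.14
  Nov: +$674.19 → -$3,370.95
  Dec: +$674.19 → -$2,696.76
  Jan: +$674.19 → -$2,022.57
  Feb: +$674.19 → -$1,348.38
  Mar: +$674.19 → -$674.19
  Apr: +$674.19 → $0.00
Lowest trial balance = -$4,045.14 (Oct)
Initial deposit = cushion − low point = $1,348.38 − (-$4,045.14) = $5,393.52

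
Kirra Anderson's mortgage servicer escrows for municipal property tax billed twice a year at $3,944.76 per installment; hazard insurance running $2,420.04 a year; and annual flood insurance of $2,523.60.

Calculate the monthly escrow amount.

$1,069.43

Municipal property tax — $3,944.76 × 2 = $7,889.52 per year
Hazard insurance — $2,420.04 per year
Flood insurance — $2,523.60 per year
Total annual escrow = $7,889.52 + $2,420.04 + $2,523.60 = $12,833.16
Per month = $12,833.16 ÷ 12 = $1,069.43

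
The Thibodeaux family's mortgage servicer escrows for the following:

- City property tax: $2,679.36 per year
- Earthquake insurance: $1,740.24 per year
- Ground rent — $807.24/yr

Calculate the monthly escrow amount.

City property tax = $2,679.36 annually
Earthquake insurance = $1,740.24 annually
Ground rent = $807.24 annually
Annual escrow total = $2,679.36 + $1,740.24 + $807.24 = $5,226.84
Base monthly escrow = $5,226.84 / 12 = $435.57

$435.57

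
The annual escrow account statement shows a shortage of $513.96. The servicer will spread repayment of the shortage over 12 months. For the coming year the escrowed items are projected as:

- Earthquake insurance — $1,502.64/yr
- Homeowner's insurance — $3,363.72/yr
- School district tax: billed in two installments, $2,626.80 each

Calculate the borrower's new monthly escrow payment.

Earthquake insurance: $1,502.64 annually
Homeowner's insurance: $3,363.72 annually
School district tax: $2,626.80 × 2 = $5,253.60 annually
Combined annual = $1,502.64 + $3,363.72 + $5,253.60 = $10,119.96
Base monthly escrow = $10,119.96 / 12 = $843.33
Monthly shortage recovery: $513.96 / 12 = $42.83
Adjusted monthly = $843.33 + $42.83 = $886.16

$886.16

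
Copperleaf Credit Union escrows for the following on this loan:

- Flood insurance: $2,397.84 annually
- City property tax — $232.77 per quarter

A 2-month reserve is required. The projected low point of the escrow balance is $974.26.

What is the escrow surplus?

$419.44

Flood insurance = $2,397.84 annually
City property tax = $232.77 × 4 = $931.08 annually
Combined annual = $2,397.84 + $931.08 = $3,328.92
Base monthly escrow = $3,328.92 / 12 = $277.41
Required reserve = 2 × $277.41 = $554.82
Surplus = $974.26 − $554.82 = $419.44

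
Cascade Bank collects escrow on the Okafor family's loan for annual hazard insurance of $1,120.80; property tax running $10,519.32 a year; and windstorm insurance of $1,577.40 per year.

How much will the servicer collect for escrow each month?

$1,101.46

Hazard insurance: $1,120.80/yr
Property tax: $10,519.32/yr
Windstorm insurance: $1,577.40/yr
Combined annual = $13,217.52
Monthly escrow = $13,217.52 / 12 = $1,101.46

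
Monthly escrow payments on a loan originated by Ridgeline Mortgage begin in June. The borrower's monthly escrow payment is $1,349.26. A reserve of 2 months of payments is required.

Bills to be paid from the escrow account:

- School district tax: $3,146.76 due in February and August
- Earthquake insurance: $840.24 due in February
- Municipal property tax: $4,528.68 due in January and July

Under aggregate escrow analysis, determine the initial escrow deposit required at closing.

Cushion = 2 × $1,349.26 = $2,698.52
Trial balance (start $0, +$1,349.26 each month, − disbursements):
  Jun: +$1,349.26 → $1,349.26
  Jul: +$1,349.26 − $4,528.68 → -$1,830.16
  Aug: +$1,349.26 − $3,146.76 → -$3,627.66
  Sep: +$1,349.26 → -$2,278.40
  Oct: +$1,349.26 → -$929.14
  Nov: +$1,349.26 → $420.12
  Dec: +$1,349.26 → $1,769.38
  Jan: +$1,349.26 − $4,528.68 → -$1,410.04
  Feb: +$1,349.26 − $3,987.00 → -$4,047.78
  Mar: +$1,349.26 → -$2,698.52
  Apr: +$1,349.26 → -$1,349.26
  May: +$1,349.26 → $0.00
Lowest trial balance = -$4,047.78 (Feb)
Initial deposit = cushion − low point = $2,698.52 − (-$4,047.78) = $6,746.30

$6,746.30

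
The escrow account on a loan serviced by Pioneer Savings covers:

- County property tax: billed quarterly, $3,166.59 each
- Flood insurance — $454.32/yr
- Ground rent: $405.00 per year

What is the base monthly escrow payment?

County property tax: $3,166.59 × 4 = $12,666.36
Flood insurance: $454.32
Ground rent: $405.00
Total annual escrow = $12,666.36 + $454.32 + $405.00 = $13,525.68
Monthly escrow = $13,525.68 / 12 = $1,127.14

$1,127.14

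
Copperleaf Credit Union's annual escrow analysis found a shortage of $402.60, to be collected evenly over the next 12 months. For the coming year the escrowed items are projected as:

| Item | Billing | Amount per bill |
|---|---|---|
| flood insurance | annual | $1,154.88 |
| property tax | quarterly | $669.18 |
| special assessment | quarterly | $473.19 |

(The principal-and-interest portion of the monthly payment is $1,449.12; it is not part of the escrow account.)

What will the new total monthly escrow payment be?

$510.58

Flood insurance = $1,154.88 per year
Property tax = $669.18 × 4 = $2,676.72 per year
Special assessment = $473.19 × 4 = $1,892.76 per year
Total per year = $1,154.88 + $2,676.72 + $1,892.76 = $5,724.36
Per month = $5,724.36 ÷ 12 = $477.03
Monthly shortage recovery: $402.60 / 12 = $33.55
New monthly escrow = $477.03 + $33.55 = $510.58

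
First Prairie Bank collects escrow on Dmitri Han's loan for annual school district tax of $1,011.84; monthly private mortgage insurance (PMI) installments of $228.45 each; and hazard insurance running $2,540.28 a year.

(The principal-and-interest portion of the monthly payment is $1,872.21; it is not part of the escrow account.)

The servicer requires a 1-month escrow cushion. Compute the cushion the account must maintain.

School district tax — $1,011.84
Private mortgage insurance (PMI) — $228.45 × 12 = $2,741.40
Hazard insurance — $2,540.28
Total annual escrow = $6,293.52
Per month = $6,293.52 ÷ 12 = $524.46
Required cushion = 1 × $524.46 = $524.46

$524.46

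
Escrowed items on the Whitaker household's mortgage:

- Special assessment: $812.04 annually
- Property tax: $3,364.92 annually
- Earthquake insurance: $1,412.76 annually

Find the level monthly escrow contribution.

$465.81

Special assessment: $812.04/yr
Property tax: $3,364.92/yr
Earthquake insurance: $1,412.76/yr
Combined annual = $812.04 + $3,364.92 + $1,412.76 = $5,589.72
Monthly escrow = $5,589.72 / 12 = $465.81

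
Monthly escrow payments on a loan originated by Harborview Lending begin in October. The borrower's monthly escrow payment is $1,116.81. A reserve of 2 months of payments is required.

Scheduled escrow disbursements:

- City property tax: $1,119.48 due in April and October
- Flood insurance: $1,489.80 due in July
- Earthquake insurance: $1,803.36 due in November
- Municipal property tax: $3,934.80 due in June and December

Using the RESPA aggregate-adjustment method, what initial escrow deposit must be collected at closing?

Cushion = 2 × $1,116.81 = $2,233.62
Trial balance (start $0, +$1,116.81 each month, − disbursements):
  Oct: +$1,116.81 − $1,119.48 → -$2.67
  Nov: +$1,116.81 − $1,803.36 → -$689.22
  Dec: +$1,116.81 − $3,934.80 → -$3,507.21
  Jan: +$1,116.81 → -$2,390.40
  Feb: +$1,116.81 → -$1,273.59
  Mar: +$1,116.81 → -$156.78
  Apr: +$1,116.81 − $1,119.48 → -$159.45
  May: +$1,116.81 → $957.36
  Jun: +$1,116.81 − $3,934.80 → -$1,860.63
  Jul: +$1,116.81 − $1,489.80 → -$2,233.62
  Aug: +$1,116.81 → -$1,116.81
  Sep: +$1,116.81 → $0.00
Lowest trial balance = -$3,507.21 (Dec)
Initial deposit = cushion − low point = $2,233.62 − (-$3,507.21) = $5,740.83

$5,740.83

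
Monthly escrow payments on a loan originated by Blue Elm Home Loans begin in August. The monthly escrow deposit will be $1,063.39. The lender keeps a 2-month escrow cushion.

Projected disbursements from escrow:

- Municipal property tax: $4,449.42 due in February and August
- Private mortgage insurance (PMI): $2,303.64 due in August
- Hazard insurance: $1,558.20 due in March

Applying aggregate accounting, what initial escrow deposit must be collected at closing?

$7,816.45

Cushion = 2 × $1,063.39 = $2,126.78
Trial balance (start $0, +$1,063.39 each month, − disbursements):
  Aug: +$1,063.39 − $6,753.06 → -$5,689.67
  Sep: +$1,063.39 → -$4,626.28
  Oct: +$1,063.39 → -$3,562.89
  Nov: +$1,063.39 → -$2,499.50
  Dec: +$1,063.39 → -$1,436.11
  Jan: +$1,063.39 → -$372.72
  Feb: +$1,063.39 − $4,449.42 → -$3,758.75
  Mar: +$1,063.39 − $1,558.20 → -$4,253.56
  Apr: +$1,063.39 → -$3,190.17
  May: +$1,063.39 → -$2,126.78
  Jun: +$1,063.39 → -$1,063.39
  Jul: +$1,063.39 → $0.00
Lowest trial balance = -$5,689.67 (Aug)
Initial deposit = cushion − low point = $2,126.78 − (-$5,689.67) = $7,816.45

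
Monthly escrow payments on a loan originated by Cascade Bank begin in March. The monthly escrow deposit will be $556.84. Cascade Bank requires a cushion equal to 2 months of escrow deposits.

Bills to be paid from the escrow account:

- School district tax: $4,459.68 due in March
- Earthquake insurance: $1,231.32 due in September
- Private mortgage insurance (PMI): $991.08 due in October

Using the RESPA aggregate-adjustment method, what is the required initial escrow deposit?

$5,016.52

Cushion = 2 × $556.84 = $1,113.68
Trial balance (start $0, +$556.84 each month, − disbursements):
  Mar: +$556.84 − $4,459.68 → -$3,902.84
  Apr: +$556.84 → -$3,346.00
  May: +$556.84 → -$2,789.16
  Jun: +$556.84 → -$2,232.32
  Jul: +$556.84 → -$1,675.48
  Aug: +$556.84 → -$1,118.64
  Sep: +$556.84 − $1,231.32 → -$1,793.12
  Oct: +$556.84 − $991.08 → -$2,227.36
  Nov: +$556.84 → -$1,670.52
  Dec: +$556.84 → -$1,113.68
  Jan: +$556.84 → -$556.84
  Feb: +$556.84 → $0.00
Lowest trial balance = -$3,902.84 (Mar)
Initial deposit = cushion − low point = $1,113.68 − (-$3,902.84) = $5,016.52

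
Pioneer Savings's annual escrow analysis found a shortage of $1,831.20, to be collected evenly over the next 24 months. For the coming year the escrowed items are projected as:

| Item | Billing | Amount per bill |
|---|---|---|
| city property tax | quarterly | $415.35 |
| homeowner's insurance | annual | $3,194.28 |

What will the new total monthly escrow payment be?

City property tax = $415.35 × 4 = $1,661.40 per year
Homeowner's insurance = $3,194.28 per year
Annual escrow total = $4,855.68
Base monthly escrow = $4,855.68 / 12 = $404.64
Monthly shortage recovery: $1,831.20 ÷ 24 = $76.30
New monthly escrow = $404.64 + $76.30 = $480.94

$480.94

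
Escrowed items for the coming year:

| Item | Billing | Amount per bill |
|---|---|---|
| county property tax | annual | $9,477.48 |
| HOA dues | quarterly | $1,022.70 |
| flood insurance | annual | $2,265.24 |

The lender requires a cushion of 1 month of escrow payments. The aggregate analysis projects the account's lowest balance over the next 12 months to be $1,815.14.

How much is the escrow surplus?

County property tax = $9,477.48 annually
HOA dues = $1,022.70 × 4 = $4,090.80 annually
Flood insurance = $2,265.24 annually
Total annual escrow = $15,833.52
Monthly = $15,833.52 ÷ 12 = $1,319.46
Required cushion = 1 × $1,319.46 = $1,319.46
Surplus = $1,815.14 − $1,319.46 = $495.68

$495.68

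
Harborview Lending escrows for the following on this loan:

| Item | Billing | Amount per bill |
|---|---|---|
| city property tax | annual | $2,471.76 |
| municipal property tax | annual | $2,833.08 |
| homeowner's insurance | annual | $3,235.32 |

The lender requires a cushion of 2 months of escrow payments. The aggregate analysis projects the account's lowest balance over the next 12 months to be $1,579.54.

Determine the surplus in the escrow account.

$156.18

City property tax = $2,471.76
Municipal property tax = $2,833.08
Homeowner's insurance = $3,235.32
Total annual escrow = $2,471.76 + $2,833.08 + $3,235.32 = $8,540.16
Monthly escrow = $8,540.16 / 12 = $711.68
Cushion = 2 × $711.68 = $1,423.36
Surplus = $1,579.54 − $1,423.36 = $156.18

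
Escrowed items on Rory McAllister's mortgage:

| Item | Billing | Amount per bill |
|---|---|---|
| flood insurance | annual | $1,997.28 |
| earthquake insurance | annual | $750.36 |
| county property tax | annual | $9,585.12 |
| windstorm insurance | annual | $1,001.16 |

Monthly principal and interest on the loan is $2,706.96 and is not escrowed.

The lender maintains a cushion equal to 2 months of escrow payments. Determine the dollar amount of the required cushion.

$2,222.32

Flood insurance = $1,997.28
Earthquake insurance = $750.36
County property tax = $9,585.12
Windstorm insurance = $1,001.16
Combined annual = $13,333.92
Monthly escrow = $13,333.92 / 12 = $1,111.16
Required cushion = 2 × $1,111.16 = $2,222.32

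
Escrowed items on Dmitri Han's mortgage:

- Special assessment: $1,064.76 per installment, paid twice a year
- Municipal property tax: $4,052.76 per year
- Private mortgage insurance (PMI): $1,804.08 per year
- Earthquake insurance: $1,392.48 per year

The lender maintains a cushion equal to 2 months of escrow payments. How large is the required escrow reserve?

Special assessment — $1,064.76 × 2 = $2,129.52/yr
Municipal property tax — $4,052.76/yr
Private mortgage insurance (PMI) — $1,804.08/yr
Earthquake insurance — $1,392.48/yr
Combined annual = $9,378.84
Monthly escrow = $9,378.84 / 12 = $781.57
Cushion = 2 × $781.57 = $1,563.14

$1,563.14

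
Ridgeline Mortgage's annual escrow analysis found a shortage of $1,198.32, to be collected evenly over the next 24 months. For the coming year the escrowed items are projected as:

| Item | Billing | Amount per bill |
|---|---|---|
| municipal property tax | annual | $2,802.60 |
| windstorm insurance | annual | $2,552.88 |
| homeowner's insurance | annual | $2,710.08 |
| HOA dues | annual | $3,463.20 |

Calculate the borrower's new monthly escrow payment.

Municipal property tax = $2,802.60/yr
Windstorm insurance = $2,552.88/yr
Homeowner's insurance = $2,710.08/yr
HOA dues = $3,463.20/yr
Yearly total = $2,802.60 + $2,552.88 + $2,710.08 + $3,463.20 = $11,528.76
Monthly escrow = $11,528.76 / 12 = $960.73
Shortage spread = $1,198.32 / 24 = $49.93/mo
Adjusted monthly = $960.73 + $49.93 = $1,010.66

$1,010.66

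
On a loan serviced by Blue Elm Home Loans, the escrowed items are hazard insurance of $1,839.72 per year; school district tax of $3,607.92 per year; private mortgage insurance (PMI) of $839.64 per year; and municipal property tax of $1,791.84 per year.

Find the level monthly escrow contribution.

Hazard insurance — $1,839.72 annually
School district tax — $3,607.92 annually
Private mortgage insurance (PMI) — $839.64 annually
Municipal property tax — $1,791.84 annually
Total per year = $8,079.12
Per month = $8,079.12 / 12 = $673.26

$673.26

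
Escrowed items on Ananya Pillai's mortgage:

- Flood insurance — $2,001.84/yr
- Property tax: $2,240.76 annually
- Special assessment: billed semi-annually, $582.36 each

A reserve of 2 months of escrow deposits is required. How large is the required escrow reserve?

$901.22

Flood insurance: $2,001.84 per year
Property tax: $2,240.76 per year
Special assessment: $582.36 × 2 = $1,164.72 per year
Yearly total = $2,001.84 + $2,240.76 + $1,164.72 = $5,407.32
Base monthly escrow = $5,407.32 ÷ 12 = $450.61
Cushion = 2 × $450.61 = $901.22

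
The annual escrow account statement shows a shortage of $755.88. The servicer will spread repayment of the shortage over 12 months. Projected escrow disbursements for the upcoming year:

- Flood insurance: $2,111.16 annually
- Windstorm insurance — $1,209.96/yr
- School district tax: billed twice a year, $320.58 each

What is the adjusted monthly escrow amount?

$393.18

Flood insurance — $2,111.16 annually
Windstorm insurance — $1,209.96 annually
School district tax — $320.58 × 2 = $641.16 annually
Total per year = $2,111.16 + $1,209.96 + $641.16 = $3,962.28
Per month = $3,962.28 / 12 = $330.19
Shortage spread = $755.88 / 12 = $62.99/mo
Adjusted monthly = $330.19 + $62.99 = $393.18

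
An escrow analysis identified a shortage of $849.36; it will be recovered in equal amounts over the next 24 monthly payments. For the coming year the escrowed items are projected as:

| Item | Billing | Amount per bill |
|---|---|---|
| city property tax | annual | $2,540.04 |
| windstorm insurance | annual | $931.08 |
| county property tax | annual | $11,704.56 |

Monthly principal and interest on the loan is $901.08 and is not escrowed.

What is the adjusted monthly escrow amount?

City property tax — $2,540.04/yr
Windstorm insurance — $931.08/yr
County property tax — $11,704.56/yr
Annual escrow total = $2,540.04 + $931.08 + $11,704.56 = $15,175.68
Base monthly escrow = $15,175.68 ÷ 12 = $1,264.64
Shortage spread = $849.36 ÷ 24 = $35.39/mo
New monthly escrow = $1,264.64 + $35.39 = $1,300.03

$1,300.03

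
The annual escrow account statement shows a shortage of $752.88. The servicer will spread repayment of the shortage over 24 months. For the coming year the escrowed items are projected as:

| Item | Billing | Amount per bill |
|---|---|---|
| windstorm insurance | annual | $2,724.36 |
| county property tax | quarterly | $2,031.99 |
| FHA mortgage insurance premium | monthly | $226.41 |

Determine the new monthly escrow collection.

$1,162.14

Windstorm insurance = $2,724.36 annually
County property tax = $2,031.99 × 4 = $8,127.96 annually
FHA mortgage insurance premium = $226.41 × 12 = $2,716.92 annually
Total per year = $13,569.24
Monthly = $13,569.24 / 12 = $1,130.77
Monthly shortage recovery: $752.88 ÷ 24 = $31.37
New monthly escrow = $1,130.77 + $31.37 = $1,162.14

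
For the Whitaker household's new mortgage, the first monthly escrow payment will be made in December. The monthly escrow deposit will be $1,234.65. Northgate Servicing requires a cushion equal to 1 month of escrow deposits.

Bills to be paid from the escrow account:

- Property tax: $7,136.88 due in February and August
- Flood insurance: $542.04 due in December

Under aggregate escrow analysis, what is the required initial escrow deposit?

$5,209.62

Cushion = 1 × $1,234.65 = $1,234.65
Trial balance (start $0, +$1,234.65 each month, − disbursements):
  Dec: +$1,234.65 − $542.04 → $692.61
  Jan: +$1,234.65 → $1,927.26
  Feb: +$1,234.65 − $7,136.88 → -$3,974.97
  Mar: +$1,234.65 → -$2,740.32
  Apr: +$1,234.65 → -$1,505.67
  May: +$1,234.65 → -$271.02
  Jun: +$1,234.65 → $963.63
  Jul: +$1,234.65 → $2,198.28
  Aug: +$1,234.65 − $7,136.88 → -$3,703.95
  Sep: +$1,234.65 → -$2,469.30
  Oct: +$1,234.65 → -$1,234.65
  Nov: +$1,234.65 → $0.00
Lowest trial balance = -$3,974.97 (Feb)
Initial deposit = cushion − low point = $1,234.65 − (-$3,974.97) = $5,209.62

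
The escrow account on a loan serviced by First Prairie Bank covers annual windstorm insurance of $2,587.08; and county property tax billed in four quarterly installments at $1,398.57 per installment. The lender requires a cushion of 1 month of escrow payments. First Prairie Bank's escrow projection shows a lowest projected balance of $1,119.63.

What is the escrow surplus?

Windstorm insurance — $2,587.08 per year
County property tax — $1,398.57 × 4 = $5,594.28 per year
Total per year = $2,587.08 + $5,594.28 = $8,181.36
Base monthly escrow = $8,181.36 ÷ 12 = $681.78
Required reserve = 1 × $681.78 = $681.78
Surplus = $1,119.63 − $681.78 = $437.85

$437.85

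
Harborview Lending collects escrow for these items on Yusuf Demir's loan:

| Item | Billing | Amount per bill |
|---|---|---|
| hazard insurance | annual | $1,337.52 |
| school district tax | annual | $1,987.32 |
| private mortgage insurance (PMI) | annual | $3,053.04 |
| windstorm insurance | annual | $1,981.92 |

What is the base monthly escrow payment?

$696.65

Hazard insurance: $1,337.52 per year
School district tax: $1,987.32 per year
Private mortgage insurance (PMI): $3,053.04 per year
Windstorm insurance: $1,981.92 per year
Total annual escrow = $1,337.52 + $1,987.32 + $3,053.04 + $1,981.92 = $8,359.80
Per month = $8,359.80 / 12 = $696.65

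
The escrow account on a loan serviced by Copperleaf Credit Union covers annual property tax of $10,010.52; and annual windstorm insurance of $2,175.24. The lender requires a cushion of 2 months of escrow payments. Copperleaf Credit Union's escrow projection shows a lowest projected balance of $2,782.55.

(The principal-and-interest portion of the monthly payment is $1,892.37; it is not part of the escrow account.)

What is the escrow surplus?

$751.59

Property tax = $10,010.52 annually
Windstorm insurance = $2,175.24 annually
Total per year = $10,010.52 + $2,175.24 = $12,185.76
Per month = $12,185.76 ÷ 12 = $1,015.48
Required cushion = 2 × $1,015.48 = $2,030.96
Excess over cushion: $2,782.55 − $2,030.96 = $751.59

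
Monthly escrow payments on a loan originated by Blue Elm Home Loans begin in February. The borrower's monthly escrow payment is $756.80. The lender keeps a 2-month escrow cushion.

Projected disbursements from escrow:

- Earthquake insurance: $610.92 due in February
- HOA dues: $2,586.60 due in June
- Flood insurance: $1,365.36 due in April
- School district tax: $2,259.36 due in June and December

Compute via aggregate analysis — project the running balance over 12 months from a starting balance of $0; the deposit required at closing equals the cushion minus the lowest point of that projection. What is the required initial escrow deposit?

Cushion = 2 × $756.80 = $1,513.60
Trial balance (start $0, +$756.80 each month, − disbursements):
  Feb: +$756.80 − $610.92 → $145.88
  Mar: +$756.80 → $902.68
  Apr: +$756.80 − $1,365.36 → $294.12
  May: +$756.80 → $1,050.92
  Jun: +$756.80 − $4,845.96 → -$3,038.24
  Jul: +$756.80 → -$2,281.44
  Aug: +$756.80 → -$1,524.64
  Sep: +$756.80 → -$767.84
  Oct: +$756.80 → -$11.04
  Nov: +$756.80 → $745.76
  Dec: +$756.80 − $2,259.36 → -$756.80
  Jan: +$756.80 → $0.00
Lowest trial balance = -$3,038.24 (Jun)
Initial deposit = cushion − low point = $1,513.60 − (-$3,038.24) = $4,551.84

$4,551.84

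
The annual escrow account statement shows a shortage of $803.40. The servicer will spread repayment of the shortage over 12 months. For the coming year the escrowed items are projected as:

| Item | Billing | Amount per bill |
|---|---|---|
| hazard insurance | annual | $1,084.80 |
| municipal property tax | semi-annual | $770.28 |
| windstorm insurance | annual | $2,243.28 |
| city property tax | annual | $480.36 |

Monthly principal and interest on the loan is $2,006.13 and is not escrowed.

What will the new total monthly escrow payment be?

$512.70

Hazard insurance = $1,084.80/yr
Municipal property tax = $770.28 × 2 = $1,540.56/yr
Windstorm insurance = $2,243.28/yr
City property tax = $480.36/yr
Total per year = $5,349.00
Per month = $5,349.00 ÷ 12 = $445.75
Shortage spread = $803.40 / 12 = $66.95/mo
Adjusted monthly = $445.75 + $66.95 = $512.70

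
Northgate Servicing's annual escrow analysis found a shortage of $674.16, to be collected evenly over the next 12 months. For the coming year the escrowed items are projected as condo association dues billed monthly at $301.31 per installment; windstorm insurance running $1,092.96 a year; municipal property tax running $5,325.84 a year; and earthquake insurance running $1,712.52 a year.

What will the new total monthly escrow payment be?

$1,035.10

Condo association dues = $301.31 × 12 = $3,615.72/yr
Windstorm insurance = $1,092.96/yr
Municipal property tax = $5,325.84/yr
Earthquake insurance = $1,712.52/yr
Annual escrow total = $3,615.72 + $1,092.96 + $5,325.84 + $1,712.52 = $11,747.04
Per month = $11,747.04 ÷ 12 = $978.92
Monthly shortage recovery: $674.16 / 12 = $56.18
Adjusted monthly = $978.92 + $56.18 = $1,035.10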